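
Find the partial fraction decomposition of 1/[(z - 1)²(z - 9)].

Cover-up at z=9: C = 1/(9 - 1)² = 1/64. Cover-up at z=1: B = 1/(1 - 9) = -1/8. Comparing z² coeff: A = -C = -1/64
Result: (-1/64)/(z - 1) - (1/8)/(z - 1)² + (1/64)/(z - 9)


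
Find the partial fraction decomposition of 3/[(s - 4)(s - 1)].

3/(s - 4)(s - 1) = A/(s - 4) + B/(s - 1). A = 3/(4 - 1) = 1, B = 3/(1 - 4) = -1
Result: 1/(s - 4) - 1/(s - 1)


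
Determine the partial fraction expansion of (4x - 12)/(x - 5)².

(4x - 12) = A(x - 5) + B. At x = 5: B = 4·5 - 12 = 8. Coeff of x: A = 4
Result: 4/(x - 5) + 8/(x - 5)²


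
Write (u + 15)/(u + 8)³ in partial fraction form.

(u + 15) = α(u + 8)² + β(u + 8) + γ. At u = -8: γ = 1·(-8) + 15 = 7. Coefficients: α = 0, β = 1
Result: 1/(u + 8)² + 7/(u + 8)³


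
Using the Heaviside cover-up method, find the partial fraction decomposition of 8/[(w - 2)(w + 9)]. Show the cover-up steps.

Cover (w - 2): set w=2, get A = 8/(2 + 9) = 8/11. Cover (w + 9): set w=-9, get B = 8/(-9 - 2) = -8/11.
Result: (8/11)/(w - 2) - (8/11)/(w + 9)


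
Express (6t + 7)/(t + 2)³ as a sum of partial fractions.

(6t + 7) = A(t + 2)² + B(t + 2) + C. At t = -2: C = 6·(-2) + 7 = -5. Coefficients: A = 0, B = 6
Result: 6/(t + 2)² - 5/(t + 2)³


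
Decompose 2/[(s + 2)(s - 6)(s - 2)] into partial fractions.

Using cover-up method: P = 1/16, Q = 1/16, R = -1/8
Result: (1/16)/(s + 2) + (1/16)/(s - 6) - (1/8)/(s - 2)


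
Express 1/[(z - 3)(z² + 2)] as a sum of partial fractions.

Cover-up at z = 3: α = 1/(3² + 2) = 1/11. Then β = -α = -1/11, γ = -α·(0 + 3) = -3/11
Result: (1/11)/(z - 3) - ((1/11)z + 3/11)/(z² + 2)


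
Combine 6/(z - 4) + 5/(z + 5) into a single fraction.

Common denominator (z - 4)(z + 5). Numerator: 6(z + 5) + 5(z - 4) = (6z + 30) + (5z - 20) = 11z + 10
Result: (11z + 10)/[(z - 4)(z + 5)]


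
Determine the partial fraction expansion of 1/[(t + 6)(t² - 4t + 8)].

Cover-up at t = -6: P = 1/((-6)² - 4·(-6) + 8) = 1/68. Then Q = -P = -1/68, R = -P·(-4 - 6) = 5/34
Result: (1/68)/(t + 6) - ((1/68)t - 5/34)/(t² - 4t + 8)


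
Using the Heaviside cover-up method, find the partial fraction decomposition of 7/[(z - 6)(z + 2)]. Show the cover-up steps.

Cover (z - 6): set z=6, get A = 7/(6 + 2) = 7/8. Cover (z + 2): set z=-2, get B = 7/(-2 - 6) = -7/8.
Result: (7/8)/(z - 6) - (7/8)/(z + 2)


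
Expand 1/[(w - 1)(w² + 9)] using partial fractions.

Cover-up at w = 1: α = 1/(1² + 9) = 1/10. Then β = -α = -1/10, γ = -α·(0 + 1) = -1/10
Result: (1/10)/(w - 1) - ((1/10)w + 1/10)/(w² + 9)


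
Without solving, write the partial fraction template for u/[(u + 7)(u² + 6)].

Linear + irreducible quadratic: α/(u + 7) + (βu + γ)/(u² + 6)


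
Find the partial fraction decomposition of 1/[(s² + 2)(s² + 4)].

Coefficient matching gives α = γ = 0, β = 1/(4-2) = 1/2, δ = -β = -1/2
Result: (1/2)/(s² + 2) - (1/2)/(s² + 4)


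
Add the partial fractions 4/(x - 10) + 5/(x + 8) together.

Common denominator (x - 10)(x + 8). Numerator: 4(x + 8) + 5(x - 10) = (4x + 32) + (5x - 50) = 9x - 18
Result: (9x - 18)/[(x - 10)(x + 8)]


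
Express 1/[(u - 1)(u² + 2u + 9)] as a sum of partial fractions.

Cover-up at u = 1: P = 1/(1² + 2·1 + 9) = 1/12. Then Q = -P = -1/12, R = -P·(2 + 1) = -1/4
Result: (1/12)/(u - 1) - ((1/12)u + 1/4)/(u² + 2u + 9)


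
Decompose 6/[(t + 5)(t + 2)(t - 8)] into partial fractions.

Using cover-up method: α = 2/13, β = -1/5, γ = 3/65
Result: (2/13)/(t + 5) - (1/5)/(t + 2) + (3/65)/(t - 8)


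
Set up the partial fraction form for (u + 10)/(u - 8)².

Repeated linear factor: α/(u - 8) + β/(u - 8)²


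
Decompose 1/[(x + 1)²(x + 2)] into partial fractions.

Cover-up at x=-2: γ = 1/(-2 + 1)² = 1. Cover-up at x=-1: β = 1/(-1 + 2) = 1. Comparing x² coeff: α = -γ = -1
Result: -1/(x + 1) + 1/(x + 1)² + 1/(x + 2)


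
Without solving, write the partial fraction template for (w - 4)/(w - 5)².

Repeated linear factor: P/(w - 5) + Q/(w - 5)²


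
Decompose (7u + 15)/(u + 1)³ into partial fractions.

(7u + 15) = A(u + 1)² + B(u + 1) + C. At u = -1: C = 7·(-1) + 15 = 8. Coefficients: A = 0, B = 7
Result: 7/(u + 1)² + 8/(u + 1)³


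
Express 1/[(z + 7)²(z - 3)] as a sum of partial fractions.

Cover-up at z=3: γ = 1/(3 + 7)² = 1/100. Cover-up at z=-7: β = 1/(-7 - 3) = -1/10. Comparing z² coeff: α = -γ = -1/100
Result: (-1/100)/(z + 7) - (1/10)/(z + 7)² + (1/100)/(z - 3)


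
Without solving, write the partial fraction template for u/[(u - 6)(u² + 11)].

Linear + irreducible quadratic: P/(u - 6) + (Qu + R)/(u² + 11)


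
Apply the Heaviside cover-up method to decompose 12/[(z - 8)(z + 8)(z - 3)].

Cover (z - 8), z=8: A = 12/[(8 + 8)(8 - 3)] = 3/20. Cover (z + 8), z=-8: B = 12/[(-8 - 8)(-8 - 3)] = 3/44. Cover (z - 3), z=3: C = 12/[(3 - 8)(3 + 8)] = -12/55.
Result: (3/20)/(z - 8) + (3/44)/(z + 8) - (12/55)/(z - 3)


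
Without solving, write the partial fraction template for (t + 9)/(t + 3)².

Repeated linear factor: P/(t + 3) + Q/(t + 3)²


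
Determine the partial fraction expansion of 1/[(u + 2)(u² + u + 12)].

Cover-up at u = -2: α = 1/((-2)² + 1·(-2) + 12) = 1/14. Then β = -α = -1/14, γ = -α·(1 - 2) = 1/14
Result: (1/14)/(u + 2) - ((1/14)u - 1/14)/(u² + u + 12)


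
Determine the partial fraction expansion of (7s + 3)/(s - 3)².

(7s + 3) = A(s - 3) + B. At s = 3: B = 7·3 + 3 = 24. Coeff of s: A = 7
Result: 7/(s - 3) + 24/(s - 3)²


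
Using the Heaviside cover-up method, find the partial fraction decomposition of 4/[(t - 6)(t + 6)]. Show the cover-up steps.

Cover (t - 6): set t=6, get A = 4/(6 + 6) = 1/3. Cover (t + 6): set t=-6, get B = 4/(-6 - 6) = -1/3.
Result: (1/3)/(t - 6) - (1/3)/(t + 6)


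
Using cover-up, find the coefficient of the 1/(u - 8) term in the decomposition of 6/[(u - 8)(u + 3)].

Cover (u - 8), set u=8: 6/((u + 3) at u=8) = 6/(11) = 6/11


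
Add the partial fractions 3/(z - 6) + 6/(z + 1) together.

Common denominator (z - 6)(z + 1). Numerator: 3(z + 1) + 6(z - 6) = (3z + 3) + (6z - 36) = 9z - 33
Result: (9z - 33)/[(z - 6)(z + 1)]


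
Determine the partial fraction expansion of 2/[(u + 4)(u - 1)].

2/(u + 4)(u - 1) = α/(u + 4) + β/(u - 1). α = 2/(-4 - 1) = -2/5, β = 2/(1 + 4) = 2/5
Result: (-2/5)/(u + 4) + (2/5)/(u - 1)


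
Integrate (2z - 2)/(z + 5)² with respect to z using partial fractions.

Decompose: A = 2, B = 2·(-5) - 2 = -12, so (2z - 2)/(z + 5)² = 2/(z + 5) - 12/(z + 5)². Integrate: ∫ A/(z + 5) dz = 2 ln|(z + 5)|; ∫ B/(z + 5)² dz = 12/(z + 5). Sum: 2 ln|(z + 5)| + 12/(z + 5) + C


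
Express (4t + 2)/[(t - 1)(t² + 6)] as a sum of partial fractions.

At t=1: α = (4·1 + 2)/(1² + 6) = 6/7. β = -α = -6/7, γ = 4 - 1·α = 22/7
Result: (6/7)/(t - 1) - ((6/7)t - 22/7)/(t² + 6)


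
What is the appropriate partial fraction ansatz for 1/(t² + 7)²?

Repeated quadratic factor: (Pt + Q)/(t² + 7) + (Rt + S)/(t² + 7)²


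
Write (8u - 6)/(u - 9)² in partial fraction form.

(8u - 6) = α(u - 9) + β. At u = 9: β = 8·9 - 6 = 66. Coeff of u: α = 8
Result: 8/(u - 9) + 66/(u - 9)²


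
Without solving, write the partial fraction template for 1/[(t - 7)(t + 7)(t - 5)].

Three distinct linear factors: A/(t - 7) + B/(t + 7) + C/(t - 5)


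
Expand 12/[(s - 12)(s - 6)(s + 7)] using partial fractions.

Using cover-up method: P = 2/19, Q = -2/13, R = 12/247
Result: (2/19)/(s - 12) - (2/13)/(s - 6) + (12/247)/(s + 7)


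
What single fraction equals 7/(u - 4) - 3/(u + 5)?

Common denominator (u - 4)(u + 5). Numerator: 7(u + 5) - 3(u - 4) = (7u + 35) - (3u - 12) = 4u + 47
Result: (4u + 47)/[(u - 4)(u + 5)]


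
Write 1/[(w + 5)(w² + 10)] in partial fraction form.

Cover-up at w = -5: A = 1/((-5)² + 10) = 1/35. Then B = -A = -1/35, C = -A·(0 - 5) = 1/7
Result: (1/35)/(w + 5) - ((1/35)w - 1/7)/(w² + 10)


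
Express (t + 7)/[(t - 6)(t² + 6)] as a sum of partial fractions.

At t=6: α = (1·6 + 7)/(6² + 6) = 13/42. β = -α = -13/42, γ = 1 - 6·α = -6/7
Result: (13/42)/(t - 6) - ((13/42)t + 6/7)/(t² + 6)


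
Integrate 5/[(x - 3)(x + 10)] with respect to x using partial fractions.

Decompose: 5/[(x - 3)(x + 10)] = (5/13)/(x - 3) - (5/13)/(x + 10). Integrate each term: (5/13) ln|(x - 3)| - (5/13) ln|(x + 10)| + C


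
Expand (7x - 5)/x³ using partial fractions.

(7x - 5) = αx² + βx + γ. At x = 0: γ = 7·0 - 5 = -5. Coefficients: α = 0, β = 7
Result: 7/x² - 5/x³


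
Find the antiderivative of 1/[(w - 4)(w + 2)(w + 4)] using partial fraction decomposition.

Cover-up: A = 1/48, B = -1/12, C = 1/16. Decomposition: (1/48)/(w - 4) - (1/12)/(w + 2) + (1/16)/(w + 4). Integrate each term: (1/48) ln|(w - 4)| - (1/12) ln|(w + 2)| + (1/16) ln|(w + 4)| + C


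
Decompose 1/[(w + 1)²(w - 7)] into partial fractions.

Cover-up at w=7: C = 1/(7 + 1)² = 1/64. Cover-up at w=-1: B = 1/(-1 - 7) = -1/8. Comparing w² coeff: A = -C = -1/64
Result: (-1/64)/(w + 1) - (1/8)/(w + 1)² + (1/64)/(w - 7)


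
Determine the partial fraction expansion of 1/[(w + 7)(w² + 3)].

Cover-up at w = -7: A = 1/((-7)² + 3) = 1/52. Then B = -A = -1/52, C = -A·(0 - 7) = 7/52
Result: (1/52)/(w + 7) - ((1/52)w - 7/52)/(w² + 3)


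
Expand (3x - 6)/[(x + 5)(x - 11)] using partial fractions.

At x=-5: A = (3·(-5) - 6)/(-5 - 11) = 21/16. At x=11: B = (3·11 - 6)/(11 + 5) = 27/16
Result: (21/16)/(x + 5) + (27/16)/(x - 11)


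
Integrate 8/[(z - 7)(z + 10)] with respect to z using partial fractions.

Decompose: 8/[(z - 7)(z + 10)] = (8/17)/(z - 7) - (8/17)/(z + 10). Integrate each term: (8/17) ln|(z - 7)| - (8/17) ln|(z + 10)| + C


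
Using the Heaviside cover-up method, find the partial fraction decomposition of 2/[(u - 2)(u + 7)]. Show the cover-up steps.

Cover (u - 2): set u=2, get P = 2/(2 + 7) = 2/9. Cover (u + 7): set u=-7, get Q = 2/(-7 - 2) = -2/9.
Result: (2/9)/(u - 2) - (2/9)/(u + 7)


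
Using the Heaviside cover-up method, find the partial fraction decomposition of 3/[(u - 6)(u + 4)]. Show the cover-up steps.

Cover (u - 6): set u=6, get A = 3/(6 + 4) = 3/10. Cover (u + 4): set u=-4, get B = 3/(-4 - 6) = -3/10.
Result: (3/10)/(u - 6) - (3/10)/(u + 4)


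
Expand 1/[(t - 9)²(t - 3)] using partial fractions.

Cover-up at t=3: R = 1/(3 - 9)² = 1/36. Cover-up at t=9: Q = 1/(9 - 3) = 1/6. Comparing t² coeff: P = -R = -1/36
Result: (-1/36)/(t - 9) + (1/6)/(t - 9)² + (1/36)/(t - 3)


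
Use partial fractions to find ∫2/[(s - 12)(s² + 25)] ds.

Cover-up at s=12: A = 2/(12²+25) = 2/169. Coeff matching: B = -2/169, C = -24/169. Decomposition: (2/169)/(s - 12) - ((2/169)s + 24/169)/(s² + 25). Integrate: linear → ln, quadratic → (1/2)ln + arctan: (2/169) ln|(s - 12)| - (1/169) ln(s² + 25) - (24/845) arctan(s/5) + C


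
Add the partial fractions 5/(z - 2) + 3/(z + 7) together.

Common denominator (z - 2)(z + 7). Numerator: 5(z + 7) + 3(z - 2) = (5z + 35) + (3z - 6) = 8z + 29
Result: (8z + 29)/[(z - 2)(z + 7)]


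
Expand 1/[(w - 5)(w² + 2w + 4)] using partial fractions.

Cover-up at w = 5: α = 1/(5² + 2·5 + 4) = 1/39. Then β = -α = -1/39, γ = -α·(2 + 5) = -7/39
Result: (1/39)/(w - 5) - ((1/39)w + 7/39)/(w² + 2w + 4)


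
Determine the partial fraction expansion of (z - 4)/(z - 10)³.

(z - 4) = A(z - 10)² + B(z - 10) + C. At z = 10: C = 1·10 - 4 = 6. Coefficients: A = 0, B = 1
Result: 1/(z - 10)² + 6/(z - 10)³


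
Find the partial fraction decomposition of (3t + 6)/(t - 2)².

(3t + 6) = A(t - 2) + B. At t = 2: B = 3·2 + 6 = 12. Coeff of t: A = 3
Result: 3/(t - 2) + 12/(t - 2)²


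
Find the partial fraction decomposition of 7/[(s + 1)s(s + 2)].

Using cover-up method: A = -7, B = 7/2, C = 7/2
Result: -7/(s + 1) + (7/2)/s + (7/2)/(s + 2)


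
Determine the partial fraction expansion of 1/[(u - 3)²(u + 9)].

Cover-up at u=-9: R = 1/(-9 - 3)² = 1/144. Cover-up at u=3: Q = 1/(3 + 9) = 1/12. Comparing u² coeff: P = -R = -1/144
Result: (-1/144)/(u - 3) + (1/12)/(u - 3)² + (1/144)/(u + 9)


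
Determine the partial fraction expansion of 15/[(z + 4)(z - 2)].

15/(z + 4)(z - 2) = α/(z + 4) + β/(z - 2). α = 15/(-4 - 2) = -5/2, β = 15/(2 + 4) = 5/2
Result: (-5/2)/(z + 4) + (5/2)/(z - 2)


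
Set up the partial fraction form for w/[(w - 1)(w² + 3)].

Linear + irreducible quadratic: A/(w - 1) + (Bw + C)/(w² + 3)


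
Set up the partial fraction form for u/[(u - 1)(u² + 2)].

Linear + irreducible quadratic: A/(u - 1) + (Bu + C)/(u² + 2)


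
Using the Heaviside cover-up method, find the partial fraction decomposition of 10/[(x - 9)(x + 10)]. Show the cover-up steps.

Cover (x - 9): set x=9, get A = 10/(9 + 10) = 10/19. Cover (x + 10): set x=-10, get B = 10/(-10 - 9) = -10/19.
Result: (10/19)/(x - 9) - (10/19)/(x + 10)


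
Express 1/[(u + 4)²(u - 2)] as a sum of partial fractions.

Cover-up at u=2: C = 1/(2 + 4)² = 1/36. Cover-up at u=-4: B = 1/(-4 - 2) = -1/6. Comparing u² coeff: A = -C = -1/36
Result: (-1/36)/(u + 4) - (1/6)/(u + 4)² + (1/36)/(u - 2)


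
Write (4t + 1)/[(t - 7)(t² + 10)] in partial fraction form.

At t=7: P = (4·7 + 1)/(7² + 10) = 29/59. Q = -P = -29/59, R = 4 - 7·P = 33/59
Result: (29/59)/(t - 7) - ((29/59)t - 33/59)/(t² + 10)


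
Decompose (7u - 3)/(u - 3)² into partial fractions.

(7u - 3) = α(u - 3) + β. At u = 3: β = 7·3 - 3 = 18. Coeff of u: α = 7
Result: 7/(u - 3) + 18/(u - 3)²


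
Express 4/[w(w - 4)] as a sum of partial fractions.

4/w(w - 4) = α/w + β/(w - 4). α = 4/(0 - 4) = -1, β = 4/(4 - 0) = 1
Result: -1/w + 1/(w - 4)


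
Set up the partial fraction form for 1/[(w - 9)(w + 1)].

Distinct linear factors: P/(w - 9) + Q/(w + 1)


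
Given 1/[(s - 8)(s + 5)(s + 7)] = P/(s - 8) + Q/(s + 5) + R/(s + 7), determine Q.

Cover-up at s = -5: Q = 1/[(-5 - 8)(-5 + 7)] = 1/[(-13)(2)] = -1/26


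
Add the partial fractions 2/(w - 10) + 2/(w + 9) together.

Common denominator (w - 10)(w + 9). Numerator: 2(w + 9) + 2(w - 10) = (2w + 18) + (2w - 20) = 4w - 2
Result: (4w - 2)/[(w - 10)(w + 9)]


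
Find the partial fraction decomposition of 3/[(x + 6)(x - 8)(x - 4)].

Using cover-up method: P = 3/140, Q = 3/56, R = -3/40
Result: (3/140)/(x + 6) + (3/56)/(x - 8) - (3/40)/(x - 4)


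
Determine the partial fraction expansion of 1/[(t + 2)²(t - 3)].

Cover-up at t=3: γ = 1/(3 + 2)² = 1/25. Cover-up at t=-2: β = 1/(-2 - 3) = -1/5. Comparing t² coeff: α = -γ = -1/25
Result: (-1/25)/(t + 2) - (1/5)/(t + 2)² + (1/25)/(t - 3)


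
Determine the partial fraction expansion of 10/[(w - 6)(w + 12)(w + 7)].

Using cover-up method: α = 5/117, β = 1/9, γ = -2/13
Result: (5/117)/(w - 6) + (1/9)/(w + 12) - (2/13)/(w + 7)


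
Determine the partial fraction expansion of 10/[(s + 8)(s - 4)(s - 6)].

Using cover-up method: α = 5/84, β = -5/12, γ = 5/14
Result: (5/84)/(s + 8) - (5/12)/(s - 4) + (5/14)/(s - 6)


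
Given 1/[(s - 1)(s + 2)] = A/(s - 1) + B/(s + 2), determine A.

Cover-up at s = 1: A = 1/(1 + 2) = 1/3


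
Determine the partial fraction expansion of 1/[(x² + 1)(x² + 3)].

Coefficient matching gives α = γ = 0, β = 1/(3-1) = 1/2, δ = -β = -1/2
Result: (1/2)/(x² + 1) - (1/2)/(x² + 3)


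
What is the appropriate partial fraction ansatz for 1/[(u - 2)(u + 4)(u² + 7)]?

Two linear + quadratic: A/(u - 2) + B/(u + 4) + (Cu + D)/(u² + 7)


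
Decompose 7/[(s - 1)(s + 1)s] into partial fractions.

Using cover-up method: A = 7/2, B = 7/2, C = -7
Result: (7/2)/(s - 1) + (7/2)/(s + 1) - 7/s


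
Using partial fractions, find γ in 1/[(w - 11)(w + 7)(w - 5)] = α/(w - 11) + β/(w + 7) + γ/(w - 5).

Cover-up at w = 5: γ = 1/[(5 - 11)(5 + 7)] = 1/[(-6)(12)] = -1/72


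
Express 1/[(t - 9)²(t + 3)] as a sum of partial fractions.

Cover-up at t=-3: C = 1/(-3 - 9)² = 1/144. Cover-up at t=9: B = 1/(9 + 3) = 1/12. Comparing t² coeff: A = -C = -1/144
Result: (-1/144)/(t - 9) + (1/12)/(t - 9)² + (1/144)/(t + 3)


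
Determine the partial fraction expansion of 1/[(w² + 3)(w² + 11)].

Coefficient matching gives P = R = 0, Q = 1/(11-3) = 1/8, S = -Q = -1/8
Result: (1/8)/(w² + 3) - (1/8)/(w² + 11)


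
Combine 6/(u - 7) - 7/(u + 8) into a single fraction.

Common denominator (u - 7)(u + 8). Numerator: 6(u + 8) - 7(u - 7) = (6u + 48) - (7u - 49) = -u + 97
Result: (-u + 97)/[(u - 7)(u + 8)]


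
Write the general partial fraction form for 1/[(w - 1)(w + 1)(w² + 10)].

Two linear + quadratic: α/(w - 1) + β/(w + 1) + (γw + δ)/(w² + 10)


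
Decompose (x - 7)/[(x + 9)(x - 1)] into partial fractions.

At x=-9: P = (1·(-9) - 7)/(-9 - 1) = 8/5. At x=1: Q = (1·1 - 7)/(1 + 9) = -3/5
Result: (8/5)/(x + 9) - (3/5)/(x - 1)


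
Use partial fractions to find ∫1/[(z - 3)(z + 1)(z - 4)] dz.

Cover-up: α = -1/4, β = 1/20, γ = 1/5. Decomposition: (-1/4)/(z - 3) + (1/20)/(z + 1) + (1/5)/(z - 4). Integrate each term: (-1/4) ln|(z - 3)| + (1/20) ln|(z + 1)| + (1/5) ln|(z - 4)| + C


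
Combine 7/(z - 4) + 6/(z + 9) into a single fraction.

Common denominator (z - 4)(z + 9). Numerator: 7(z + 9) + 6(z - 4) = (7z + 63) + (6z - 24) = 13z + 39
Result: (13z + 39)/[(z - 4)(z + 9)]


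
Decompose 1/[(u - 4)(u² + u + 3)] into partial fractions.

Cover-up at u = 4: α = 1/(4² + 1·4 + 3) = 1/23. Then β = -α = -1/23, γ = -α·(1 + 4) = -5/23
Result: (1/23)/(u - 4) - ((1/23)u + 5/23)/(u² + u + 3)


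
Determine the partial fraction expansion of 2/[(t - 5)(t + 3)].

2/(t - 5)(t + 3) = P/(t - 5) + Q/(t + 3). P = 2/(5 + 3) = 1/4, Q = 2/(-3 - 5) = -1/4
Result: (1/4)/(t - 5) - (1/4)/(t + 3)


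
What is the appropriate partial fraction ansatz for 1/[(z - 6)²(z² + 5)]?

Repeated linear + quadratic: A/(z - 6) + B/(z - 6)² + (Cz + D)/(z² + 5)


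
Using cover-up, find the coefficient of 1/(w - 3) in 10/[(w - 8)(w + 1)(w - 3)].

Cover (w - 3), set w=3: 10/[(3 - 8)(3 + 1)] = -1/2


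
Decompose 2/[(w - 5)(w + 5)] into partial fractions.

2/(w - 5)(w + 5) = α/(w - 5) + β/(w + 5). α = 2/(5 + 5) = 1/5, β = 2/(-5 - 5) = -1/5
Result: (1/5)/(w - 5) - (1/5)/(w + 5)


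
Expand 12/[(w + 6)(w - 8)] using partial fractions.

12/(w + 6)(w - 8) = α/(w + 6) + β/(w - 8). α = 12/(-6 - 8) = -6/7, β = 12/(8 + 6) = 6/7
Result: (-6/7)/(w + 6) + (6/7)/(w - 8)


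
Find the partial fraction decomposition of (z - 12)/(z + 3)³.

(z - 12) = A(z + 3)² + B(z + 3) + C. At z = -3: C = 1·(-3) - 12 = -15. Coefficients: A = 0, B = 1
Result: 1/(z + 3)² - 15/(z + 3)³


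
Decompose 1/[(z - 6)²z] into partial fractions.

Cover-up at z=0: C = 1/(0 - 6)² = 1/36. Cover-up at z=6: B = 1/(6 - 0) = 1/6. Comparing z² coeff: A = -C = -1/36
Result: (-1/36)/(z - 6) + (1/6)/(z - 6)² + (1/36)/z


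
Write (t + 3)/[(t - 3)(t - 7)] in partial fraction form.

At t=3: α = (1·3 + 3)/(3 - 7) = -3/2. At t=7: β = (1·7 + 3)/(7 - 3) = 5/2
Result: (-3/2)/(t - 3) + (5/2)/(t - 7)


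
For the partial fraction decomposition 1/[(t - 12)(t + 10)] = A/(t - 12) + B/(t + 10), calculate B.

Cover-up at t = -10: B = 1/(-10 - 12) = -1/22


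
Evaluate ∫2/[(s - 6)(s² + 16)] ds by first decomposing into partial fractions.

Cover-up at s=6: P = 2/(6²+16) = 1/26. Coeff matching: Q = -1/26, R = -3/13. Decomposition: (1/26)/(s - 6) - ((1/26)s + 3/13)/(s² + 16). Integrate: linear → ln, quadratic → (1/2)ln + arctan: (1/26) ln|(s - 6)| - (1/52) ln(s² + 16) - (3/52) arctan(s/4) + C


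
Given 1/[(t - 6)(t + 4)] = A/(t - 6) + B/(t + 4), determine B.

Cover-up at t = -4: B = 1/(-4 - 6) = -1/10


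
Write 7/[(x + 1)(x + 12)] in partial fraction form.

7/(x + 1)(x + 12) = A/(x + 1) + B/(x + 12). A = 7/(-1 + 12) = 7/11, B = 7/(-12 + 1) = -7/11
Result: (7/11)/(x + 1) - (7/11)/(x + 12)


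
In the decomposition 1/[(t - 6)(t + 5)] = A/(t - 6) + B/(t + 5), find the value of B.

Cover-up at t = -5: B = 1/(-5 - 6) = -1/11


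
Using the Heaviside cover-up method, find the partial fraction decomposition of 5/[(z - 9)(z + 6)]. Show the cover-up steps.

Cover (z - 9): set z=9, get P = 5/(9 + 6) = 1/3. Cover (z + 6): set z=-6, get Q = 5/(-6 - 9) = -1/3.
Result: (1/3)/(z - 9) - (1/3)/(z + 6)


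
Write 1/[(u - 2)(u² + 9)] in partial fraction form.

Cover-up at u = 2: P = 1/(2² + 9) = 1/13. Then Q = -P = -1/13, R = -P·(0 + 2) = -2/13
Result: (1/13)/(u - 2) - ((1/13)u + 2/13)/(u² + 9)


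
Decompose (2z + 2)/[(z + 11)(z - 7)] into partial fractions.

At z=-11: α = (2·(-11) + 2)/(-11 - 7) = 10/9. At z=7: β = (2·7 + 2)/(7 + 11) = 8/9
Result: (10/9)/(z + 11) + (8/9)/(z - 7)


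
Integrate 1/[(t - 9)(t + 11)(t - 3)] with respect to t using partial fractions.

Cover-up: P = 1/120, Q = 1/280, R = -1/84. Decomposition: (1/120)/(t - 9) + (1/280)/(t + 11) - (1/84)/(t - 3). Integrate each term: (1/120) ln|(t - 9)| + (1/280) ln|(t + 11)| - (1/84) ln|(t - 3)| + C


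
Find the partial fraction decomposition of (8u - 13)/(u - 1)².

(8u - 13) = P(u - 1) + Q. At u = 1: Q = 8·1 - 13 = -5. Coeff of u: P = 8
Result: 8/(u - 1) - 5/(u - 1)²


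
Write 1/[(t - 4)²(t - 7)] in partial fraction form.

Cover-up at t=7: C = 1/(7 - 4)² = 1/9. Cover-up at t=4: B = 1/(4 - 7) = -1/3. Comparing t² coeff: A = -C = -1/9
Result: (-1/9)/(t - 4) - (1/3)/(t - 4)² + (1/9)/(t - 7)


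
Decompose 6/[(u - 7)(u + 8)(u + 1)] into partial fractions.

Using cover-up method: A = 1/20, B = 2/35, C = -3/28
Result: (1/20)/(u - 7) + (2/35)/(u + 8) - (3/28)/(u + 1)


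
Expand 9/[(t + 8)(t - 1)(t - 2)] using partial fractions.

Using cover-up method: A = 1/10, B = -1, C = 9/10
Result: (1/10)/(t + 8) - 1/(t - 1) + (9/10)/(t - 2)


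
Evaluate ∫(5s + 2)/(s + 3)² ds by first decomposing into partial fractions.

Decompose: P = 5, Q = 5·(-3) + 2 = -13, so (5s + 2)/(s + 3)² = 5/(s + 3) - 13/(s + 3)². Integrate: ∫ P/(s + 3) ds = 5 ln|(s + 3)|; ∫ Q/(s + 3)² ds = 13/(s + 3). Sum: 5 ln|(s + 3)| + 13/(s + 3) + C


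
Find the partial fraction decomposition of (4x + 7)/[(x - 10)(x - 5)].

At x=10: P = (4·10 + 7)/(10 - 5) = 47/5. At x=5: Q = (4·5 + 7)/(5 - 10) = -27/5
Result: (47/5)/(x - 10) - (27/5)/(x - 5)


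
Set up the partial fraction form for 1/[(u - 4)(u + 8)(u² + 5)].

Two linear + quadratic: P/(u - 4) + Q/(u + 8) + (Ru + S)/(u² + 5)


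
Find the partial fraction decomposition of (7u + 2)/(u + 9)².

(7u + 2) = A(u + 9) + B. At u = -9: B = 7·(-9) + 2 = -61. Coeff of u: A = 7
Result: 7/(u + 9) - 61/(u + 9)²


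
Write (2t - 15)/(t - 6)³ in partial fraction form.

(2t - 15) = A(t - 6)² + B(t - 6) + C. At t = 6: C = 2·6 - 15 = -3. Coefficients: A = 0, B = 2
Result: 2/(t - 6)² - 3/(t - 6)³


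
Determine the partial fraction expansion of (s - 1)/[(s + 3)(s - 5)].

At s=-3: P = (1·(-3) - 1)/(-3 - 5) = 1/2. At s=5: Q = (1·5 - 1)/(5 + 3) = 1/2
Result: (1/2)/(s + 3) + (1/2)/(s - 5)


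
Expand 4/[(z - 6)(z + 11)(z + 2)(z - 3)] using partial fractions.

Using Heaviside cover-up: (1/102)/(z - 6) - (2/1071)/(z + 11) + (1/90)/(z + 2) - (2/105)/(z - 3)


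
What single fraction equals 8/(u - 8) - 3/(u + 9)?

Common denominator (u - 8)(u + 9). Numerator: 8(u + 9) - 3(u - 8) = (8u + 72) - (3u - 24) = 5u + 96
Result: (5u + 96)/[(u - 8)(u + 9)]


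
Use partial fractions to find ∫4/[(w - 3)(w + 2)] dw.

Decompose: 4/[(w - 3)(w + 2)] = (4/5)/(w - 3) - (4/5)/(w + 2). Integrate each term: (4/5) ln|(w - 3)| - (4/5) ln|(w + 2)| + C


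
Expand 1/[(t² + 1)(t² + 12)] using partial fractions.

Coefficient matching gives A = C = 0, B = 1/(12-1) = 1/11, D = -B = -1/11
Result: (1/11)/(t² + 1) - (1/11)/(t² + 12)


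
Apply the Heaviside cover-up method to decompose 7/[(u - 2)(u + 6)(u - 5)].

Cover (u - 2), u=2: α = 7/[(2 + 6)(2 - 5)] = -7/24. Cover (u + 6), u=-6: β = 7/[(-6 - 2)(-6 - 5)] = 7/88. Cover (u - 5), u=5: γ = 7/[(5 - 2)(5 + 6)] = 7/33.
Result: (-7/24)/(u - 2) + (7/88)/(u + 6) + (7/33)/(u - 5)


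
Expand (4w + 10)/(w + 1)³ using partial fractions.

(4w + 10) = P(w + 1)² + Q(w + 1) + R. At w = -1: R = 4·(-1) + 10 = 6. Coefficients: P = 0, Q = 4
Result: 4/(w + 1)² + 6/(w + 1)³


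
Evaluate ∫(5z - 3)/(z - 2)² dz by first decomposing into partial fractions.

Decompose: P = 5, Q = 5·2 - 3 = 7, so (5z - 3)/(z - 2)² = 5/(z - 2) + 7/(z - 2)². Integrate: ∫ P/(z - 2) dz = 5 ln|(z - 2)|; ∫ Q/(z - 2)² dz = -7/(z - 2). Sum: 5 ln|(z - 2)| - 7/(z - 2) + C


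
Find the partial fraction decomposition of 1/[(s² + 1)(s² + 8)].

Coefficient matching gives P = R = 0, Q = 1/(8-1) = 1/7, S = -Q = -1/7
Result: (1/7)/(s² + 1) - (1/7)/(s² + 8)


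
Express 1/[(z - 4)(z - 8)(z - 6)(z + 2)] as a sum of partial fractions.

Using Heaviside cover-up: (1/48)/(z - 4) + (1/80)/(z - 8) - (1/32)/(z - 6) - (1/480)/(z + 2)


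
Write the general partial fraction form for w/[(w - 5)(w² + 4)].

Linear + irreducible quadratic: P/(w - 5) + (Qw + R)/(w² + 4)


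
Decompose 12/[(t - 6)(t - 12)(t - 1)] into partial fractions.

Using cover-up method: α = -2/5, β = 2/11, γ = 12/55
Result: (-2/5)/(t - 6) + (2/11)/(t - 12) + (12/55)/(t - 1)


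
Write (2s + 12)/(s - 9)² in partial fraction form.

(2s + 12) = α(s - 9) + β. At s = 9: β = 2·9 + 12 = 30. Coeff of s: α = 2
Result: 2/(s - 9) + 30/(s - 9)²


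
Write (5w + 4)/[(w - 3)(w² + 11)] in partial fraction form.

At w=3: A = (5·3 + 4)/(3² + 11) = 19/20. B = -A = -19/20, C = 5 - 3·A = 43/20
Result: (19/20)/(w - 3) - ((19/20)w - 43/20)/(w² + 11)


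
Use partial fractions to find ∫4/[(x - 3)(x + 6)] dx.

Decompose: 4/[(x - 3)(x + 6)] = (4/9)/(x - 3) - (4/9)/(x + 6). Integrate each term: (4/9) ln|(x - 3)| - (4/9) ln|(x + 6)| + C


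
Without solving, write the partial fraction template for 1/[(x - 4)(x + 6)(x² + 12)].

Two linear + quadratic: A/(x - 4) + B/(x + 6) + (Cx + D)/(x² + 12)


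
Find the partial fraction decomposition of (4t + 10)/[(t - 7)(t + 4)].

At t=7: α = (4·7 + 10)/(7 + 4) = 38/11. At t=-4: β = (4·(-4) + 10)/(-4 - 7) = 6/11
Result: (38/11)/(t - 7) + (6/11)/(t + 4)


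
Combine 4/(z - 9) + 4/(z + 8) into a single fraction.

Common denominator (z - 9)(z + 8). Numerator: 4(z + 8) + 4(z - 9) = (4z + 32) + (4z - 36) = 8z - 4
Result: (8z - 4)/[(z - 9)(z + 8)]


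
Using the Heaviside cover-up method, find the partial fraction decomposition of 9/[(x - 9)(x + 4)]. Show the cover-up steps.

Cover (x - 9): set x=9, get P = 9/(9 + 4) = 9/13. Cover (x + 4): set x=-4, get Q = 9/(-4 - 9) = -9/13.
Result: (9/13)/(x - 9) - (9/13)/(x + 4)


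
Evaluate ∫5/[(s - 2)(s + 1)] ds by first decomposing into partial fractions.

Decompose: 5/[(s - 2)(s + 1)] = (5/3)/(s - 2) - (5/3)/(s + 1). Integrate each term: (5/3) ln|(s - 2)| - (5/3) ln|(s + 1)| + C


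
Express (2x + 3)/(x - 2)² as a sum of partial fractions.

(2x + 3) = A(x - 2) + B. At x = 2: B = 2·2 + 3 = 7. Coeff of x: A = 2
Result: 2/(x - 2) + 7/(x - 2)²


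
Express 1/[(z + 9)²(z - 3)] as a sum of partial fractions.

Cover-up at z=3: R = 1/(3 + 9)² = 1/144. Cover-up at z=-9: Q = 1/(-9 - 3) = -1/12. Comparing z² coeff: P = -R = -1/144
Result: (-1/144)/(z + 9) - (1/12)/(z + 9)² + (1/144)/(z - 3)


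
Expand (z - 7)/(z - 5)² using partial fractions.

(z - 7) = P(z - 5) + Q. At z = 5: Q = 1·5 - 7 = -2. Coeff of z: P = 1
Result: 1/(z - 5) - 2/(z - 5)²


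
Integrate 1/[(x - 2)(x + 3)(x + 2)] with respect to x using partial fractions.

Cover-up: P = 1/20, Q = 1/5, R = -1/4. Decomposition: (1/20)/(x - 2) + (1/5)/(x + 3) - (1/4)/(x + 2). Integrate each term: (1/20) ln|(x - 2)| + (1/5) ln|(x + 3)| - (1/4) ln|(x + 2)| + C


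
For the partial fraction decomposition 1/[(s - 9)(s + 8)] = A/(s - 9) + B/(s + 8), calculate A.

Cover-up at s = 9: A = 1/(9 + 8) = 1/17


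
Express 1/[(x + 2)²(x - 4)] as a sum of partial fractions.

Cover-up at x=4: R = 1/(4 + 2)² = 1/36. Cover-up at x=-2: Q = 1/(-2 - 4) = -1/6. Comparing x² coeff: P = -R = -1/36
Result: (-1/36)/(x + 2) - (1/6)/(x + 2)² + (1/36)/(x - 4)


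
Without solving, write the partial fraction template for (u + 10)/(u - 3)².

Repeated linear factor: A/(u - 3) + B/(u - 3)²


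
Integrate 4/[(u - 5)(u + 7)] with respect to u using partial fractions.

Decompose: 4/[(u - 5)(u + 7)] = (1/3)/(u - 5) - (1/3)/(u + 7). Integrate each term: (1/3) ln|(u - 5)| - (1/3) ln|(u + 7)| + C


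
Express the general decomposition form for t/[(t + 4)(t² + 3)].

Linear + irreducible quadratic: P/(t + 4) + (Qt + R)/(t² + 3)


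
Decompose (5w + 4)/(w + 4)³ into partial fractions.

(5w + 4) = P(w + 4)² + Q(w + 4) + R. At w = -4: R = 5·(-4) + 4 = -16. Coefficients: P = 0, Q = 5
Result: 5/(w + 4)² - 16/(w + 4)³


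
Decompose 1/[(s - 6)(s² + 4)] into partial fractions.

Cover-up at s = 6: A = 1/(6² + 4) = 1/40. Then B = -A = -1/40, C = -A·(0 + 6) = -3/20
Result: (1/40)/(s - 6) - ((1/40)s + 3/20)/(s² + 4)


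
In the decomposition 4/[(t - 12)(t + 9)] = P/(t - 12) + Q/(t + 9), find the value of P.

Cover-up at t = 12: P = 4/(12 + 9) = 4/21


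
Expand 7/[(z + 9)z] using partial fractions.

7/(z + 9)z = P/(z + 9) + Q/z. P = 7/(-9 - 0) = -7/9, Q = 7/(0 + 9) = 7/9
Result: (-7/9)/(z + 9) + (7/9)/z


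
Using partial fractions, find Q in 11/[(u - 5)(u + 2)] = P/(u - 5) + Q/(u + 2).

Cover-up at u = -2: Q = 11/(-2 - 5) = -11/7


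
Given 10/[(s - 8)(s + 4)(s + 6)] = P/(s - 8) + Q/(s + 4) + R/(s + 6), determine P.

Cover-up at s = 8: P = 10/[(8 + 4)(8 + 6)] = 10/[(12)(14)] = 10/168 = 5/84


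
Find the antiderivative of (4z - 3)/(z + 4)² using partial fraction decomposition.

Decompose: α = 4, β = 4·(-4) - 3 = -19, so (4z - 3)/(z + 4)² = 4/(z + 4) - 19/(z + 4)². Integrate: ∫ α/(z + 4) dz = 4 ln|(z + 4)|; ∫ β/(z + 4)² dz = 19/(z + 4). Sum: 4 ln|(z + 4)| + 19/(z + 4) + C


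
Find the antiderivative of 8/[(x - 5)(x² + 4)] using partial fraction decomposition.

Cover-up at x=5: P = 8/(5²+4) = 8/29. Coeff matching: Q = -8/29, R = -40/29. Decomposition: (8/29)/(x - 5) - ((8/29)x + 40/29)/(x² + 4). Integrate: linear → ln, quadratic → (1/2)ln + arctan: (8/29) ln|(x - 5)| - (4/29) ln(x² + 4) - (20/29) arctan(x/2) + C


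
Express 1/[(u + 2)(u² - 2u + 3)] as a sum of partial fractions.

Cover-up at u = -2: P = 1/((-2)² - 2·(-2) + 3) = 1/11. Then Q = -P = -1/11, R = -P·(-2 - 2) = 4/11
Result: (1/11)/(u + 2) - ((1/11)u - 4/11)/(u² - 2u + 3)


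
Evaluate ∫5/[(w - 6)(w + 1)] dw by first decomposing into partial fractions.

Decompose: 5/[(w - 6)(w + 1)] = (5/7)/(w - 6) - (5/7)/(w + 1). Integrate each term: (5/7) ln|(w - 6)| - (5/7) ln|(w + 1)| + C


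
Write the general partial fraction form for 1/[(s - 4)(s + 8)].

Distinct linear factors: α/(s - 4) + β/(s + 8)


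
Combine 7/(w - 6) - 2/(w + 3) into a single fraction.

Common denominator (w - 6)(w + 3). Numerator: 7(w + 3) - 2(w - 6) = (7w + 21) - (2w - 12) = 5w + 33
Result: (5w + 33)/[(w - 6)(w + 3)]


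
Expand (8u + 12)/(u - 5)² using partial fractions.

(8u + 12) = α(u - 5) + β. At u = 5: β = 8·5 + 12 = 52. Coeff of u: α = 8
Result: 8/(u - 5) + 52/(u - 5)²


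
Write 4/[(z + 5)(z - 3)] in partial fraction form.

4/(z + 5)(z - 3) = A/(z + 5) + B/(z - 3). A = 4/(-5 - 3) = -1/2, B = 4/(3 + 5) = 1/2
Result: (-1/2)/(z + 5) + (1/2)/(z - 3)


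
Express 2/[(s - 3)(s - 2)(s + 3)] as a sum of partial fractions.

Using cover-up method: α = 1/3, β = -2/5, γ = 1/15
Result: (1/3)/(s - 3) - (2/5)/(s - 2) + (1/15)/(s + 3)


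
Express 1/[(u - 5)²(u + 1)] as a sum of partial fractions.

Cover-up at u=-1: γ = 1/(-1 - 5)² = 1/36. Cover-up at u=5: β = 1/(5 + 1) = 1/6. Comparing u² coeff: α = -γ = -1/36
Result: (-1/36)/(u - 5) + (1/6)/(u - 5)² + (1/36)/(u + 1)


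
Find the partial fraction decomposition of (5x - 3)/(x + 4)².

(5x - 3) = P(x + 4) + Q. At x = -4: Q = 5·(-4) - 3 = -23. Coeff of x: P = 5
Result: 5/(x + 4) - 23/(x + 4)²


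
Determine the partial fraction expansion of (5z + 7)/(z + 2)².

(5z + 7) = P(z + 2) + Q. At z = -2: Q = 5·(-2) + 7 = -3. Coeff of z: P = 5
Result: 5/(z + 2) - 3/(z + 2)²


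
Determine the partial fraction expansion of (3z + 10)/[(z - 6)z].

At z=6: P = (3·6 + 10)/(6 - 0) = 14/3. At z=0: Q = (3·0 + 10)/(0 - 6) = -5/3
Result: (14/3)/(z - 6) - (5/3)/z


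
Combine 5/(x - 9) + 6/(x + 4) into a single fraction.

Common denominator (x - 9)(x + 4). Numerator: 5(x + 4) + 6(x - 9) = (5x + 20) + (6x - 54) = 11x - 34
Result: (11x - 34)/[(x - 9)(x + 4)]


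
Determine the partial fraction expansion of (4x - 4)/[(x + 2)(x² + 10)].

At x=-2: α = (4·(-2) - 4)/((-2)² + 10) = -6/7. β = -α = 6/7, γ = 4 - (-2)·α = 16/7
Result: (-6/7)/(x + 2) + ((6/7)x + 16/7)/(x² + 10)


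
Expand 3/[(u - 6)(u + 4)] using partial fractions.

3/(u - 6)(u + 4) = P/(u - 6) + Q/(u + 4). P = 3/(6 + 4) = 3/10, Q = 3/(-4 - 6) = -3/10
Result: (3/10)/(u - 6) - (3/10)/(u + 4)


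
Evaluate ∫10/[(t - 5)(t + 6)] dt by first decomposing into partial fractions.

Decompose: 10/[(t - 5)(t + 6)] = (10/11)/(t - 5) - (10/11)/(t + 6). Integrate each term: (10/11) ln|(t - 5)| - (10/11) ln|(t + 6)| + C


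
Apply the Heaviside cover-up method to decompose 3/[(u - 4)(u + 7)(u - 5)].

Cover (u - 4), u=4: P = 3/[(4 + 7)(4 - 5)] = -3/11. Cover (u + 7), u=-7: Q = 3/[(-7 - 4)(-7 - 5)] = 1/44. Cover (u - 5), u=5: R = 3/[(5 - 4)(5 + 7)] = 1/4.
Result: (-3/11)/(u - 4) + (1/44)/(u + 7) + (1/4)/(u - 5)


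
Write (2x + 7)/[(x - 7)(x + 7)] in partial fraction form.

At x=7: P = (2·7 + 7)/(7 + 7) = 3/2. At x=-7: Q = (2·(-7) + 7)/(-7 - 7) = 1/2
Result: (3/2)/(x - 7) + (1/2)/(x + 7)


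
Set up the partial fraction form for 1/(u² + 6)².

Repeated quadratic factor: (Au + B)/(u² + 6) + (Cu + D)/(u² + 6)²


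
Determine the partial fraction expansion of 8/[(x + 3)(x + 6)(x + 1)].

Using cover-up method: A = -4/3, B = 8/15, C = 4/5
Result: (-4/3)/(x + 3) + (8/15)/(x + 6) + (4/5)/(x + 1)


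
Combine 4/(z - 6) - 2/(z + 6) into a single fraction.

Common denominator (z - 6)(z + 6). Numerator: 4(z + 6) - 2(z - 6) = (4z + 24) - (2z - 12) = 2z + 36
Result: (2z + 36)/[(z - 6)(z + 6)]


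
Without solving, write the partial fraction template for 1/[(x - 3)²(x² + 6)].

Repeated linear + quadratic: A/(x - 3) + B/(x - 3)² + (Cx + D)/(x² + 6)


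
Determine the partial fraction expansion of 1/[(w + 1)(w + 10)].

1/(w + 1)(w + 10) = A/(w + 1) + B/(w + 10). A = 1/(-1 + 10) = 1/9, B = 1/(-10 + 1) = -1/9
Result: (1/9)/(w + 1) - (1/9)/(w + 10)


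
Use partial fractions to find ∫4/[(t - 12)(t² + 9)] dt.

Cover-up at t=12: α = 4/(12²+9) = 4/153. Coeff matching: β = -4/153, γ = -16/51. Decomposition: (4/153)/(t - 12) - ((4/153)t + 16/51)/(t² + 9). Integrate: linear → ln, quadratic → (1/2)ln + arctan: (4/153) ln|(t - 12)| - (2/153) ln(t² + 9) - (16/153) arctan(t/3) + C


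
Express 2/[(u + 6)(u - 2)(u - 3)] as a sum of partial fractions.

Using cover-up method: α = 1/36, β = -1/4, γ = 2/9
Result: (1/36)/(u + 6) - (1/4)/(u - 2) + (2/9)/(u - 3)


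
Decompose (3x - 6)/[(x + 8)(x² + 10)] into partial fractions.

At x=-8: α = (3·(-8) - 6)/((-8)² + 10) = -15/37. β = -α = 15/37, γ = 3 - (-8)·α = -9/37
Result: (-15/37)/(x + 8) + ((15/37)x - 9/37)/(x² + 10)


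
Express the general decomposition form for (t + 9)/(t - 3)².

Repeated linear factor: P/(t - 3) + Q/(t - 3)²


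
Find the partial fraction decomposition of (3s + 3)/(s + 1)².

(3s + 3) = α(s + 1) + β. At s = -1: β = 3·(-1) + 3 = 0. Coeff of s: α = 3
Result: 3/(s + 1)


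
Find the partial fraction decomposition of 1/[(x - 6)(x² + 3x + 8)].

Cover-up at x = 6: P = 1/(6² + 3·6 + 8) = 1/62. Then Q = -P = -1/62, R = -P·(3 + 6) = -9/62
Result: (1/62)/(x - 6) - ((1/62)x + 9/62)/(x² + 3x + 8)


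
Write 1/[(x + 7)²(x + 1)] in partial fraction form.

Cover-up at x=-1: γ = 1/(-1 + 7)² = 1/36. Cover-up at x=-7: β = 1/(-7 + 1) = -1/6. Comparing x² coeff: α = -γ = -1/36
Result: (-1/36)/(x + 7) - (1/6)/(x + 7)² + (1/36)/(x + 1)


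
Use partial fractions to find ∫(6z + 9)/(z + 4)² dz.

Decompose: P = 6, Q = 6·(-4) + 9 = -15, so (6z + 9)/(z + 4)² = 6/(z + 4) - 15/(z + 4)². Integrate: ∫ P/(z + 4) dz = 6 ln|(z + 4)|; ∫ Q/(z + 4)² dz = 15/(z + 4). Sum: 6 ln|(z + 4)| + 15/(z + 4) + C


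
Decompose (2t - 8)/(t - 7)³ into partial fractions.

(2t - 8) = P(t - 7)² + Q(t - 7) + R. At t = 7: R = 2·7 - 8 = 6. Coefficients: P = 0, Q = 2
Result: 2/(t - 7)² + 6/(t - 7)³


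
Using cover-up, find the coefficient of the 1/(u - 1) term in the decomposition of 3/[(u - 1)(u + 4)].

Cover (u - 1), set u=1: 3/((u + 4) at u=1) = 3/(5) = 3/5


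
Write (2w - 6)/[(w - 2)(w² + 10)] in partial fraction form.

At w=2: A = (2·2 - 6)/(2² + 10) = -1/7. B = -A = 1/7, C = 2 - 2·A = 16/7
Result: (-1/7)/(w - 2) + ((1/7)w + 16/7)/(w² + 10)


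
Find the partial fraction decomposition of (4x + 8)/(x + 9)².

(4x + 8) = P(x + 9) + Q. At x = -9: Q = 4·(-9) + 8 = -28. Coeff of x: P = 4
Result: 4/(x + 9) - 28/(x + 9)²


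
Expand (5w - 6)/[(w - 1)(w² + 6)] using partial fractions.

At w=1: α = (5·1 - 6)/(1² + 6) = -1/7. β = -α = 1/7, γ = 5 - 1·α = 36/7
Result: (-1/7)/(w - 1) + ((1/7)w + 36/7)/(w² + 6)


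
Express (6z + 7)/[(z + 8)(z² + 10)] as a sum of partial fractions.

At z=-8: P = (6·(-8) + 7)/((-8)² + 10) = -41/74. Q = -P = 41/74, R = 6 - (-8)·P = 58/37
Result: (-41/74)/(z + 8) + ((41/74)z + 58/37)/(z² + 10)


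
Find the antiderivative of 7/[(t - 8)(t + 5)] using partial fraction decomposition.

Decompose: 7/[(t - 8)(t + 5)] = (7/13)/(t - 8) - (7/13)/(t + 5). Integrate each term: (7/13) ln|(t - 8)| - (7/13) ln|(t + 5)| + C


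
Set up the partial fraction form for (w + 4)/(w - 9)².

Repeated linear factor: P/(w - 9) + Q/(w - 9)²


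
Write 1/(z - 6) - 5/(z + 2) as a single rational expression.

Common denominator (z - 6)(z + 2). Numerator: 1(z + 2) - 5(z - 6) = (z + 2) - (5z - 30) = -4z + 32
Result: (-4z + 32)/[(z - 6)(z + 2)]


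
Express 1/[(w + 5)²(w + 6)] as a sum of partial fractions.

Cover-up at w=-6: R = 1/(-6 + 5)² = 1. Cover-up at w=-5: Q = 1/(-5 + 6) = 1. Comparing w² coeff: P = -R = -1
Result: -1/(w + 5) + 1/(w + 5)² + 1/(w + 6)


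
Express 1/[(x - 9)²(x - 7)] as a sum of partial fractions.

Cover-up at x=7: γ = 1/(7 - 9)² = 1/4. Cover-up at x=9: β = 1/(9 - 7) = 1/2. Comparing x² coeff: α = -γ = -1/4
Result: (-1/4)/(x - 9) + (1/2)/(x - 9)² + (1/4)/(x - 7)


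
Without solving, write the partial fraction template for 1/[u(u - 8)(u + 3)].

Three distinct linear factors: α/u + β/(u - 8) + γ/(u + 3)


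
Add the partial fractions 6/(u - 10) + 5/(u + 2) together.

Common denominator (u - 10)(u + 2). Numerator: 6(u + 2) + 5(u - 10) = (6u + 12) + (5u - 50) = 11u - 38
Result: (11u - 38)/[(u - 10)(u + 2)]


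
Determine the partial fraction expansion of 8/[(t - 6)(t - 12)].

8/(t - 6)(t - 12) = α/(t - 6) + β/(t - 12). α = 8/(6 - 12) = -4/3, β = 8/(12 - 6) = 4/3
Result: (-4/3)/(t - 6) + (4/3)/(t - 12)


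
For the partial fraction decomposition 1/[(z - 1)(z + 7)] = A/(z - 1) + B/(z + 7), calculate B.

Cover-up at z = -7: B = 1/(-7 - 1) = -1/8


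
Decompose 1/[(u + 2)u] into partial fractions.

1/(u + 2)u = P/(u + 2) + Q/u. P = 1/(-2 - 0) = -1/2, Q = 1/(0 + 2) = 1/2
Result: (-1/2)/(u + 2) + (1/2)/u
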